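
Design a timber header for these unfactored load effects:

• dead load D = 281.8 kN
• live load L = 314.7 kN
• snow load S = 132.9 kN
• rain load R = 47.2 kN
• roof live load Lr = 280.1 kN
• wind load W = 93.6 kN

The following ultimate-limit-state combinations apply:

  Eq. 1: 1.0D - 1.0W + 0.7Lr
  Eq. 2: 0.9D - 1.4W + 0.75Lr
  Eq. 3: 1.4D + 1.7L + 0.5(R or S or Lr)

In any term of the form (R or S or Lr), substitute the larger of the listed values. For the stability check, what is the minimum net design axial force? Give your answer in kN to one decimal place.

332.7 kN

(R or S or Lr) → Lr = 280.1 kN.
Eq. 1: 1.0(281.8) - 1.0(93.6) + 0.7(280.1) = 281.8 - 93.6 + 196.1 = 384.3
Eq. 2: 0.9(281.8) - 1.4(93.6) + 0.75(280.1) = 253.6 - 131.0 + 210.1 = 332.7
Eq. 3: 1.4(281.8) + 1.7(314.7) + 0.5(280.1) = 394.5 + 535.0 + 140.1 = 1069.6
Combination 2 gives the minimum: 332.7 kN.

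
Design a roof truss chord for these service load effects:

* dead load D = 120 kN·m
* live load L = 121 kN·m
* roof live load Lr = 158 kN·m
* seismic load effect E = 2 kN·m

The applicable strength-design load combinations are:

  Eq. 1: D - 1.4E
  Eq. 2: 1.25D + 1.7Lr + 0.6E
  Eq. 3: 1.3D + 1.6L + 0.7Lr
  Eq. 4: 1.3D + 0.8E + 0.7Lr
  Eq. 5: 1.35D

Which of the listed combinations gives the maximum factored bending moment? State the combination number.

Eq. 1: 1.0(120) - 1.4(2) = 120.00 - 2.80 = 117.20
Eq. 2: 1.25(120) + 1.7(158) + 0.6(2) = 150.00 + 268.60 + 1.20 = 419.80
Eq. 3: 1.3(120) + 1.6(121) + 0.7(158) = 156.00 + 193.60 + 110.60 = 460.20
Eq. 4: 1.3(120) + 0.8(2) + 0.7(158) = 156.00 + 1.60 + 110.60 = 268.20
Eq. 5: 1.35(120) = 162.00
The largest value is 460.20 kN·m from combination 3.

Combination 3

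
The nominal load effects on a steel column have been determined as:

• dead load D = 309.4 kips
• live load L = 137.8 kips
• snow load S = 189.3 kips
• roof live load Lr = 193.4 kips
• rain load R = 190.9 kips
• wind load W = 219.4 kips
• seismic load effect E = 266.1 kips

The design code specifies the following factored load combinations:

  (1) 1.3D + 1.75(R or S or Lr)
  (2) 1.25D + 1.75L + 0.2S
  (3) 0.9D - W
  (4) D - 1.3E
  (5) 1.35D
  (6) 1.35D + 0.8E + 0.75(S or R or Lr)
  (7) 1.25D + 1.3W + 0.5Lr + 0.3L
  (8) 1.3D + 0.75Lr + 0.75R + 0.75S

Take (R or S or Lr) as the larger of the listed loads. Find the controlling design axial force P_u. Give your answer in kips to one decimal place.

832.4 kips

(R or S or Lr) → Lr = 193.4 kips; (S or R or Lr) → Lr = 193.4 kips.
(1) 1.3(309.4) + 1.75(193.4) = 402.2 + 338.5 = 740.7
(2) 1.25(309.4) + 1.75(137.8) + 0.2(189.3) = 665.8
(3) 0.9(309.4) - 1.0(219.4) = 278.5 - 219.4 = 59.1
(4) 1.0(309.4) - 1.3(266.1) = 309.4 - 345.9 = -36.5
(5) 1.35(309.4) = 417.7
(6) 1.35(309.4) + 0.8(266.1) + 0.75(193.4) = 775.6
(7) 1.25(309.4) + 1.3(219.4) + 0.5(193.4) + 0.3(137.8) = 386.8 + 285.2 + 96.7 + 41.3 = 810.0
(8) 1.3(309.4) + 0.75(193.4) + 0.75(190.9) + 0.75(189.3) = 832.4
Combination 8 governs: P_u = 832.4 kips.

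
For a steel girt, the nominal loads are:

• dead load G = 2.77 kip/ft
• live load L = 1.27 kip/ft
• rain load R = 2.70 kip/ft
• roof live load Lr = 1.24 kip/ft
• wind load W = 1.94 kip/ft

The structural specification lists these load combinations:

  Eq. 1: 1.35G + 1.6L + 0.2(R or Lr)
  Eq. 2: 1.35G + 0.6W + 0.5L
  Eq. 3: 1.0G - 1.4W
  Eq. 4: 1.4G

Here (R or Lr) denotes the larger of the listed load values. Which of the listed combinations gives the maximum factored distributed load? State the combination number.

Combination 1

(R or Lr) → R = 2.70 kip/ft.
Eq. 1: 1.35(2.77) + 1.6(1.27) + 0.2(2.70) = 6.31
Eq. 2: 1.35(2.77) + 0.6(1.94) + 0.5(1.27) = 5.54
Eq. 3: 1.0(2.77) - 1.4(1.94) = 0.05
Eq. 4: 1.4(2.77) = 3.88
The largest value is 6.31 kip/ft from combination 1.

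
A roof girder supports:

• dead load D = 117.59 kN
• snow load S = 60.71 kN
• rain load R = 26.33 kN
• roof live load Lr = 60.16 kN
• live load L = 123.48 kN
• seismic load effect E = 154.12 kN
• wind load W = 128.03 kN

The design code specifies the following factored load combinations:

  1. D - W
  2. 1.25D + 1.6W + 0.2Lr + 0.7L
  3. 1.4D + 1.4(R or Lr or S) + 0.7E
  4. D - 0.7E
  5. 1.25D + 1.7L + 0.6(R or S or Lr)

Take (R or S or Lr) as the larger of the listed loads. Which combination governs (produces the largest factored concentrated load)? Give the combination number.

Combination 2

(R or Lr or S) → S = 60.71 kN; (R or S or Lr) → S = 60.71 kN.
1. 1.0(117.59) - 1.0(128.03) = 117.59 - 128.03 = -10.44
2. 1.25(117.59) + 1.6(128.03) + 0.2(60.16) + 0.7(123.48) = 450.30
3. 1.4(117.59) + 1.4(60.71) + 0.7(154.12) = 164.63 + 84.99 + 107.88 = 357.50
4. 1.0(117.59) - 0.7(154.12) = 117.59 - 107.88 = 9.71
5. 1.25(117.59) + 1.7(123.48) + 0.6(60.71) = 393.33
The largest value is 450.30 kN from combination 2.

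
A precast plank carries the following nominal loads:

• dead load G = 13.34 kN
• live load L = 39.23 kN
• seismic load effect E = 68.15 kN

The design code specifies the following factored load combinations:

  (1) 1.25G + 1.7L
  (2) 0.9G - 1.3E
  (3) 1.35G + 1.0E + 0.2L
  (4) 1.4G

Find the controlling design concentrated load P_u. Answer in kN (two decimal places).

(1) 1.25(13.34) + 1.7(39.23) = 16.68 + 66.69 = 83.37
(2) 0.9(13.34) - 1.3(68.15) = 12.01 - 88.60 = -76.59
(3) 1.35(13.34) + 1.0(68.15) + 0.2(39.23) = 18.01 + 68.15 + 7.85 = 94.01
(4) 1.4(13.34) = 18.68
The controlling combination is 3, giving 94.01 kN.

94.01 kN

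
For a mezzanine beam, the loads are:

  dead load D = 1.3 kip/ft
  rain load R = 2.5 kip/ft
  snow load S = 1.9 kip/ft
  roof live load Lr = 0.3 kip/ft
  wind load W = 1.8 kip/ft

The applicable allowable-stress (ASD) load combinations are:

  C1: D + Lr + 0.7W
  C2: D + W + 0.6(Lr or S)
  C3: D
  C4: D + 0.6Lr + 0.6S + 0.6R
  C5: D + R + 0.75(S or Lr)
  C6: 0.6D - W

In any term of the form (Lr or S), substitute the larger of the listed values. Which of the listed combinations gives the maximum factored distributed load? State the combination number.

(Lr or S) → S = 1.9 kip/ft; (S or Lr) → S = 1.9 kip/ft.
C1: 1.0(1.3) + 1.0(0.3) + 0.7(1.8) = 1.3 + 0.3 + 1.3 = 2.9
C2: 1.0(1.3) + 1.0(1.8) + 0.6(1.9) = 1.3 + 1.8 + 1.1 = 4.2
C3: 1.0(1.3) = 1.3
C4: 1.0(1.3) + 0.6(0.3) + 0.6(1.9) + 0.6(2.5) = 1.3 + 0.2 + 1.1 + 1.5 = 4.1
C5: 1.0(1.3) + 1.0(2.5) + 0.75(1.9) = 1.3 + 2.5 + 1.4 = 5.2
C6: 0.6(1.3) - 1.0(1.8) = 0.8 - 1.8 = -1.0
The largest value is 5.2 kip/ft from combination 5.

Combination 5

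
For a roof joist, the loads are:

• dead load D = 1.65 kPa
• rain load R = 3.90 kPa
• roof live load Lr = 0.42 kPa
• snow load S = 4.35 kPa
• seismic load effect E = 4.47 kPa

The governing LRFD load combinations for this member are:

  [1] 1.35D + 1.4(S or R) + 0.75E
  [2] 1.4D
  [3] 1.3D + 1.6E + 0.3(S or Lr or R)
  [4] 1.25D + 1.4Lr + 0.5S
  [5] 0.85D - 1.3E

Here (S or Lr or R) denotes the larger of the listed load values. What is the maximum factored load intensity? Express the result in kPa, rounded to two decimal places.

11.67 kPa

(S or R) → S = 4.35 kPa; (S or Lr or R) → S = 4.35 kPa.
[1] 1.35(1.65) + 1.4(4.35) + 0.75(4.47) = 11.67
[2] 1.4(1.65) = 2.31
[3] 1.3(1.65) + 1.6(4.47) + 0.3(4.35) = 10.60
[4] 1.25(1.65) + 1.4(0.42) + 0.5(4.35) = 4.83
[5] 0.85(1.65) - 1.3(4.47) = -4.41
Maximum is from combination 1.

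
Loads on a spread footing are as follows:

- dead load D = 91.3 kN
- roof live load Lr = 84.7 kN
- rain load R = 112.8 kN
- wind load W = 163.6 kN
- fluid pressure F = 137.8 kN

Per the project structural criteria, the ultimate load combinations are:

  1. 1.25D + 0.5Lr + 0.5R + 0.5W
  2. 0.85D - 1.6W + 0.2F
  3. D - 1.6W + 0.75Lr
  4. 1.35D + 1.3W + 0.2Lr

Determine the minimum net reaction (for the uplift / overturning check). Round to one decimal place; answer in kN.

-156.6 kN

1. 1.25(91.3) + 0.5(84.7) + 0.5(112.8) + 0.5(163.6) = 114.1 + 42.4 + 56.4 + 81.8 = 294.7
2. 0.85(91.3) - 1.6(163.6) + 0.2(137.8) = 77.6 - 261.8 + 27.6 = -156.6
3. 1.0(91.3) - 1.6(163.6) + 0.75(84.7) = -106.9
4. 1.35(91.3) + 1.3(163.6) + 0.2(84.7) = 123.3 + 212.7 + 16.9 = 352.9
Combination 2 gives the minimum: -156.6 kN.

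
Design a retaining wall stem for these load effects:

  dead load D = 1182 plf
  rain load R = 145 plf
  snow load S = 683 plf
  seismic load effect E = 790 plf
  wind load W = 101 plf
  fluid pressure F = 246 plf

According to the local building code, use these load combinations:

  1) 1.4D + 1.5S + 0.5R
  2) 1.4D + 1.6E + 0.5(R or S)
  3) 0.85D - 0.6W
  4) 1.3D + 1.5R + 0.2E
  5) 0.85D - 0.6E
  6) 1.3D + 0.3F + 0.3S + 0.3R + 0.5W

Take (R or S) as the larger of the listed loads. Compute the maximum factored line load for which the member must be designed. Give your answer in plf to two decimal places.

(R or S) → S = 683 plf.
1) 1.4(1182) + 1.5(683) + 0.5(145) = 1654.80 + 1024.50 + 72.50 = 2751.80
2) 1.4(1182) + 1.6(790) + 0.5(683) = 1654.80 + 1264.00 + 341.50 = 3260.30
3) 0.85(1182) - 0.6(101) = 1004.70 - 60.60 = 944.10
4) 1.3(1182) + 1.5(145) + 0.2(790) = 1536.60 + 217.50 + 158.00 = 1912.10
5) 0.85(1182) - 0.6(790) = 1004.70 - 474.00 = 530.70
6) 1.3(1182) + 0.3(246) + 0.3(683) + 0.3(145) + 0.5(101) = 1536.60 + 73.80 + 204.90 + 43.50 + 50.50 = 1909.30
Maximum is from combination 2.

3260.30 plf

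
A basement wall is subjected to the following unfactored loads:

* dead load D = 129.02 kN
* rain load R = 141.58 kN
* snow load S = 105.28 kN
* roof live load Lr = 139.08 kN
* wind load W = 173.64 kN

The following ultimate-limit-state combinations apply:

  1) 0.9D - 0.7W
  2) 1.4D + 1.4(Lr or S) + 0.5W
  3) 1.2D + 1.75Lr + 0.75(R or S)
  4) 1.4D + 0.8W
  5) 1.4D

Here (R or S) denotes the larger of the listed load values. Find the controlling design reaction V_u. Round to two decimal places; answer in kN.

(Lr or S) → Lr = 139.08 kN; (R or S) → R = 141.58 kN.
1) 0.9(129.02) - 0.7(173.64) = -5.43
2) 1.4(129.02) + 1.4(139.08) + 0.5(173.64) = 462.16
3) 1.2(129.02) + 1.75(139.08) + 0.75(141.58) = 504.40
4) 1.4(129.02) + 0.8(173.64) = 319.54
5) 1.4(129.02) = 180.63
Combination 3 governs: V_u = 504.40 kN.

504.40 kN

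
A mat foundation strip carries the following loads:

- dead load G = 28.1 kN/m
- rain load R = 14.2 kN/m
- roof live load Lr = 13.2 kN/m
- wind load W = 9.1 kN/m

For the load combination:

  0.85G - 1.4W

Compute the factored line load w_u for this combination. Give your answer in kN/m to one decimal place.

11.1 kN/m

0.85(28.1) - 1.4(9.1) = 11.1
w_u = 11.1 kN/m.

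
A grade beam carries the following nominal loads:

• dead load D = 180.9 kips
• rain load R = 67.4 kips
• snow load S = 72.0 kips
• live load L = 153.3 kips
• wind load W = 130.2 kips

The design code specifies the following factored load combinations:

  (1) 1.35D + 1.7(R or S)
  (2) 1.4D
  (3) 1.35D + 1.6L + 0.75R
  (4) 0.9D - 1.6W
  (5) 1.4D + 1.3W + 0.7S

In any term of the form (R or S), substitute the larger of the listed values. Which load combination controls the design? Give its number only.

Combination 3

(R or S) → S = 72.0 kips.
(1) 1.35(180.9) + 1.7(72.0) = 244.2 + 122.4 = 366.6
(2) 1.4(180.9) = 253.3
(3) 1.35(180.9) + 1.6(153.3) + 0.75(67.4) = 540.0
(4) 0.9(180.9) - 1.6(130.2) = 162.8 - 208.3 = -45.5
(5) 1.4(180.9) + 1.3(130.2) + 0.7(72.0) = 472.9
The largest value is 540.0 kips from combination 3.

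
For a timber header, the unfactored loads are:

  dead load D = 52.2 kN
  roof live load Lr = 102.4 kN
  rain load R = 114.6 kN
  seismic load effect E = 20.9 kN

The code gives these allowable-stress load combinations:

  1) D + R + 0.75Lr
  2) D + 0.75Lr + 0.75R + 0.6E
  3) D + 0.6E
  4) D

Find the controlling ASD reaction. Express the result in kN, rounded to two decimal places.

243.60 kN

1) 1.0(52.2) + 1.0(114.6) + 0.75(102.4) = 52.20 + 114.60 + 76.80 = 243.60
2) 1.0(52.2) + 0.75(102.4) + 0.75(114.6) + 0.6(20.9) = 52.20 + 76.80 + 85.95 + 12.54 = 227.49
3) 1.0(52.2) + 0.6(20.9) = 52.20 + 12.54 = 64.74
4) 1.0(52.2) = 52.20
Combination 1 governs: V = 243.60 kN.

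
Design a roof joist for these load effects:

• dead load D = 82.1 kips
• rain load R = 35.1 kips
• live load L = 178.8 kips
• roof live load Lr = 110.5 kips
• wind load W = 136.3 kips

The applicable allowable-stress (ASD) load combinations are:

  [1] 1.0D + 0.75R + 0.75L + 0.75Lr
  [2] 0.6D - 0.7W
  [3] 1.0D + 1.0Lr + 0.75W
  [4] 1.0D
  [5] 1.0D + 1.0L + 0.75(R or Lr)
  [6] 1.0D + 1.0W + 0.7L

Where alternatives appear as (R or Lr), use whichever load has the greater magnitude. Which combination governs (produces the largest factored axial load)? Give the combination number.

(R or Lr) → Lr = 110.5 kips.
[1] 1.0(82.1) + 0.75(35.1) + 0.75(178.8) + 0.75(110.5) = 325.40
[2] 0.6(82.1) - 0.7(136.3) = 49.26 - 95.41 = -46.15
[3] 1.0(82.1) + 1.0(110.5) + 0.75(136.3) = 82.10 + 110.50 + 102.23 = 294.83
[4] 1.0(82.1) = 82.10
[5] 1.0(82.1) + 1.0(178.8) + 0.75(110.5) = 82.10 + 178.80 + 82.88 = 343.78
[6] 1.0(82.1) + 1.0(136.3) + 0.7(178.8) = 82.10 + 136.30 + 125.16 = 343.56
The largest value is 343.78 kips from combination 5.

Combination 5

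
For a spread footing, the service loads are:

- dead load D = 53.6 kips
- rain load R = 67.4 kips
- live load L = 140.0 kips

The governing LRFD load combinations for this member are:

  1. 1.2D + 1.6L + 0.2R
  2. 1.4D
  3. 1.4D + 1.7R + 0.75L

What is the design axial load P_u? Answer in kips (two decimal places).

301.80 kips

1. 1.2(53.6) + 1.6(140.0) + 0.2(67.4) = 301.80
2. 1.4(53.6) = 75.04
3. 1.4(53.6) + 1.7(67.4) + 0.75(140.0) = 294.62
Maximum is from combination 1.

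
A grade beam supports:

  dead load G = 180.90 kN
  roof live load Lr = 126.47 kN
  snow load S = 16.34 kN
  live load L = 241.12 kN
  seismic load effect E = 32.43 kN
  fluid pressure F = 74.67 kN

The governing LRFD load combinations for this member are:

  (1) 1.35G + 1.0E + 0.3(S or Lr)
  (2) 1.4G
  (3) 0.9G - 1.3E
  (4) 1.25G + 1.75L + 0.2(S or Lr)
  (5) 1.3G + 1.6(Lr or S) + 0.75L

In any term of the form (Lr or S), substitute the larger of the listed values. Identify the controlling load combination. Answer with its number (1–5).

Combination 4

(S or Lr) → Lr = 126.47 kN; (Lr or S) → Lr = 126.47 kN.
(1) 1.35(180.90) + 1.0(32.43) + 0.3(126.47) = 244.22 + 32.43 + 37.94 = 314.59
(2) 1.4(180.90) = 253.26
(3) 0.9(180.90) - 1.3(32.43) = 162.81 - 42.16 = 120.65
(4) 1.25(180.90) + 1.75(241.12) + 0.2(126.47) = 226.13 + 421.96 + 25.29 = 673.38
(5) 1.3(180.90) + 1.6(126.47) + 0.75(241.12) = 235.17 + 202.35 + 180.84 = 618.36
The largest value is 673.38 kN from combination 4.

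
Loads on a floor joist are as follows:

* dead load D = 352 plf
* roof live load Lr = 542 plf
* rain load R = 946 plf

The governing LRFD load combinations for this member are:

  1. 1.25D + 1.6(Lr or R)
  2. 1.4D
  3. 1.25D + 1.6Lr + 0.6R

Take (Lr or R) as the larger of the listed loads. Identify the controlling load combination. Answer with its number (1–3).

Combination 1

(Lr or R) → R = 946 plf.
1. 1.25(352) + 1.6(946) = 440.00 + 1513.60 = 1953.60
2. 1.4(352) = 492.80
3. 1.25(352) + 1.6(542) + 0.6(946) = 440.00 + 867.20 + 567.60 = 1874.80
The largest value is 1953.60 plf from combination 1.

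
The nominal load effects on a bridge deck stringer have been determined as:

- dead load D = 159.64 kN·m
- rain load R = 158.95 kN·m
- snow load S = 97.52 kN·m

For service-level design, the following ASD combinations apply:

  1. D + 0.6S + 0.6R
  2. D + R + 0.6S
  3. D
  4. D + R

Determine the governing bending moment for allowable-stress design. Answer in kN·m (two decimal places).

1. 1.0(159.64) + 0.6(97.52) + 0.6(158.95) = 159.64 + 58.51 + 95.37 = 313.52
2. 1.0(159.64) + 1.0(158.95) + 0.6(97.52) = 159.64 + 158.95 + 58.51 = 377.10
3. 1.0(159.64) = 159.64
4. 1.0(159.64) + 1.0(158.95) = 159.64 + 158.95 = 318.59
Maximum is from combination 2.

377.10 kN·m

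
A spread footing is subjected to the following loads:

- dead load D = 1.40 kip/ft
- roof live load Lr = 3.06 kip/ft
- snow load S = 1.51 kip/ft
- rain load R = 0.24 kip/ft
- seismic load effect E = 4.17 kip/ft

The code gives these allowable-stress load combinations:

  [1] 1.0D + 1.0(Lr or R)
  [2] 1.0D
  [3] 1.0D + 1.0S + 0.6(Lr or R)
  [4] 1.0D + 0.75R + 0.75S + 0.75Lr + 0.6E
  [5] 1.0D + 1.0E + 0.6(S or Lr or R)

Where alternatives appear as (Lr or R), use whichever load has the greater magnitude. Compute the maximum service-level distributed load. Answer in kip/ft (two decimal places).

7.51 kip/ft

(Lr or R) → Lr = 3.06 kip/ft; (S or Lr or R) → Lr = 3.06 kip/ft.
[1] 1.0(1.40) + 1.0(3.06) = 1.40 + 3.06 = 4.46
[2] 1.0(1.40) = 1.40
[3] 1.0(1.40) + 1.0(1.51) + 0.6(3.06) = 1.40 + 1.51 + 1.84 = 4.75
[4] 1.0(1.40) + 0.75(0.24) + 0.75(1.51) + 0.75(3.06) + 0.6(4.17) = 1.40 + 0.18 + 1.13 + 2.30 + 2.50 = 7.51
[5] 1.0(1.40) + 1.0(4.17) + 0.6(3.06) = 1.40 + 4.17 + 1.84 = 7.41
The controlling combination is 4, giving 7.51 kip/ft.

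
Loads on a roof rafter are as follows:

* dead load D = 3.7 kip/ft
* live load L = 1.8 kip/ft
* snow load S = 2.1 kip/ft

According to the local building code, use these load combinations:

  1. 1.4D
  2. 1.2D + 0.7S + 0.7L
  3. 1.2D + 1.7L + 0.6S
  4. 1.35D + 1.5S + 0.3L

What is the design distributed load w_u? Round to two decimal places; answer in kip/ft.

8.76 kip/ft

1. 1.4(3.7) = 5.18
2. 1.2(3.7) + 0.7(2.1) + 0.7(1.8) = 7.17
3. 1.2(3.7) + 1.7(1.8) + 0.6(2.1) = 8.76
4. 1.35(3.7) + 1.5(2.1) + 0.3(1.8) = 8.69
Combination 3 governs: w_u = 8.76 kip/ft.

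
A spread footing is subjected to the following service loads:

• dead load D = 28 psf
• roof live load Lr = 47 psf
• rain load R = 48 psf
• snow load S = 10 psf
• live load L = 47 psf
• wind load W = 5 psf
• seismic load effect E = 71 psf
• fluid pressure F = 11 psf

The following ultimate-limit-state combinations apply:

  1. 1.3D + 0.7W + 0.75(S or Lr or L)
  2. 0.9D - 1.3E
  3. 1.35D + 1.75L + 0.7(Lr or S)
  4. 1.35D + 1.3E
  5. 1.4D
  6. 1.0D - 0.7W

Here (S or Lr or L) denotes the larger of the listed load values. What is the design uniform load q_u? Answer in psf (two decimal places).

152.95 psf

(S or Lr or L) → Lr = 47 psf; (Lr or S) → Lr = 47 psf.
1. 1.3(28) + 0.7(5) + 0.75(47) = 75.15
2. 0.9(28) - 1.3(71) = -67.10
3. 1.35(28) + 1.75(47) + 0.7(47) = 152.95
4. 1.35(28) + 1.3(71) = 130.10
5. 1.4(28) = 39.20
6. 1.0(28) - 0.7(5) = 24.50
The controlling combination is 3, giving 152.95 psf.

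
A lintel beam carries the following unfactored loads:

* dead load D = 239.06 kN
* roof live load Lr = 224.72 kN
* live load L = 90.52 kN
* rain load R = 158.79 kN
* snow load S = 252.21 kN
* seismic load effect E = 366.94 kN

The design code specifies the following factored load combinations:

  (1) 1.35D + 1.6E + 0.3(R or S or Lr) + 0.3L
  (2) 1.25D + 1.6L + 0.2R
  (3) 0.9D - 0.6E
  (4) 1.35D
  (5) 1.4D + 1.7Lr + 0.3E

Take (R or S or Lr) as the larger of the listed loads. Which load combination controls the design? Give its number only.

(R or S or Lr) → S = 252.21 kN.
(1) 1.35(239.06) + 1.6(366.94) + 0.3(252.21) + 0.3(90.52) = 1012.65
(2) 1.25(239.06) + 1.6(90.52) + 0.2(158.79) = 475.42
(3) 0.9(239.06) - 0.6(366.94) = -5.01
(4) 1.35(239.06) = 322.73
(5) 1.4(239.06) + 1.7(224.72) + 0.3(366.94) = 826.79
The largest value is 1012.65 kN from combination 1.

Combination 1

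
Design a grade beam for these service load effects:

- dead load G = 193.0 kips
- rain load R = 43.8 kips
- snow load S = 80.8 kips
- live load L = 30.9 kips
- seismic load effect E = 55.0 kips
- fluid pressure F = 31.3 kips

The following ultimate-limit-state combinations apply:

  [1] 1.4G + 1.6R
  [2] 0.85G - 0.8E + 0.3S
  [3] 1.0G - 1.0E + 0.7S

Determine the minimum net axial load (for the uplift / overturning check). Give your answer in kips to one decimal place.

144.3 kips

[1] 1.4(193.0) + 1.6(43.8) = 270.2 + 70.1 = 340.3
[2] 0.85(193.0) - 0.8(55.0) + 0.3(80.8) = 164.1 - 44.0 + 24.2 = 144.3
[3] 1.0(193.0) - 1.0(55.0) + 0.7(80.8) = 193.0 - 55.0 + 56.6 = 194.6
Combination 2 gives the minimum: 144.3 kips.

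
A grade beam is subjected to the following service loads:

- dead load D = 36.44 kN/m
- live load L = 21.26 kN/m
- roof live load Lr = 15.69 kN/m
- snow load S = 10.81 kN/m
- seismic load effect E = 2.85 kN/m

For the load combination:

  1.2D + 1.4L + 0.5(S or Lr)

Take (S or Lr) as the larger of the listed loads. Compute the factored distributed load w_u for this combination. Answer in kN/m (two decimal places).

81.34 kN/m

(S or Lr) → Lr = 15.69 kN/m.
1.2(36.44) + 1.4(21.26) + 0.5(15.69) = 43.73 + 29.76 + 7.85 = 81.34
w_u = 81.34 kN/m.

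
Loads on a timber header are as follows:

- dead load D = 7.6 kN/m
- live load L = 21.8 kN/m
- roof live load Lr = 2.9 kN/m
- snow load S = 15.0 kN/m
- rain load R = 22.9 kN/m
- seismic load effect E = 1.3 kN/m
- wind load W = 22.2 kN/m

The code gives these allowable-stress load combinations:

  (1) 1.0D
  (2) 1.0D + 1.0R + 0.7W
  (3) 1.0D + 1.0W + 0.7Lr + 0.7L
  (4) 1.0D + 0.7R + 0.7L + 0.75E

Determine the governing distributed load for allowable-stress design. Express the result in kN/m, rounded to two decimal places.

(1) 1.0(7.6) = 7.60
(2) 1.0(7.6) + 1.0(22.9) + 0.7(22.2) = 46.04
(3) 1.0(7.6) + 1.0(22.2) + 0.7(2.9) + 0.7(21.8) = 47.09
(4) 1.0(7.6) + 0.7(22.9) + 0.7(21.8) + 0.75(1.3) = 39.87
The controlling combination is 3, giving 47.09 kN/m.

47.09 kN/m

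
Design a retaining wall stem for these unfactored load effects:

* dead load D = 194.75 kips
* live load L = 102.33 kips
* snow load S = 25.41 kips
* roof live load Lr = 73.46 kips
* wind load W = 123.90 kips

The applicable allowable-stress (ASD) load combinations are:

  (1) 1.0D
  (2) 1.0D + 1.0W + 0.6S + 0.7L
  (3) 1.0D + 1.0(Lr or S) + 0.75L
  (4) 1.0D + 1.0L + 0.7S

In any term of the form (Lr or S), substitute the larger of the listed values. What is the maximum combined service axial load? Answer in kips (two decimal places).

405.53 kips

(Lr or S) → Lr = 73.46 kips.
(1) 1.0(194.75) = 194.75
(2) 1.0(194.75) + 1.0(123.90) + 0.6(25.41) + 0.7(102.33) = 194.75 + 123.90 + 15.25 + 71.63 = 405.53
(3) 1.0(194.75) + 1.0(73.46) + 0.75(102.33) = 194.75 + 73.46 + 76.75 = 344.96
(4) 1.0(194.75) + 1.0(102.33) + 0.7(25.41) = 194.75 + 102.33 + 17.79 = 314.87
Combination 2 governs: P = 405.53 kips.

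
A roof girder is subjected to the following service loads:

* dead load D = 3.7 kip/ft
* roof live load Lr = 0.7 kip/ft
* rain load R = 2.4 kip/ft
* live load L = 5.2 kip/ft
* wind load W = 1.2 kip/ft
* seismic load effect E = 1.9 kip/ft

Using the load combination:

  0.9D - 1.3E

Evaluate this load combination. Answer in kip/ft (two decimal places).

0.86 kip/ft

0.9(3.7) - 1.3(1.9) = 3.33 - 2.47 = 0.86
w_u = 0.86 kip/ft.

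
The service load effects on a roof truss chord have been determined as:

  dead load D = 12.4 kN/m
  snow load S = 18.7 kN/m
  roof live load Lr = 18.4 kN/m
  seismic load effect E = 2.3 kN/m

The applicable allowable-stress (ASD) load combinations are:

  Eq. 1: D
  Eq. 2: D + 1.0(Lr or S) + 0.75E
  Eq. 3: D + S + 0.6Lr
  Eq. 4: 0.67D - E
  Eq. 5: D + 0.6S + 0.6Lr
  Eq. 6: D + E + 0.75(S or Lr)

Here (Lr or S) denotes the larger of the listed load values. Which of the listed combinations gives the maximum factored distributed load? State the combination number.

(Lr or S) → S = 18.7 kN/m; (S or Lr) → S = 18.7 kN/m.
Eq. 1: 1.0(12.4) = 12.40
Eq. 2: 1.0(12.4) + 1.0(18.7) + 0.75(2.3) = 12.40 + 18.70 + 1.73 = 32.83
Eq. 3: 1.0(12.4) + 1.0(18.7) + 0.6(18.4) = 12.40 + 18.70 + 11.04 = 42.14
Eq. 4: 0.67(12.4) - 1.0(2.3) = 8.31 - 2.30 = 6.01
Eq. 5: 1.0(12.4) + 0.6(18.7) + 0.6(18.4) = 12.40 + 11.22 + 11.04 = 34.66
Eq. 6: 1.0(12.4) + 1.0(2.3) + 0.75(18.7) = 12.40 + 2.30 + 14.03 = 28.73
The largest value is 42.14 kN/m from combination 3.

Combination 3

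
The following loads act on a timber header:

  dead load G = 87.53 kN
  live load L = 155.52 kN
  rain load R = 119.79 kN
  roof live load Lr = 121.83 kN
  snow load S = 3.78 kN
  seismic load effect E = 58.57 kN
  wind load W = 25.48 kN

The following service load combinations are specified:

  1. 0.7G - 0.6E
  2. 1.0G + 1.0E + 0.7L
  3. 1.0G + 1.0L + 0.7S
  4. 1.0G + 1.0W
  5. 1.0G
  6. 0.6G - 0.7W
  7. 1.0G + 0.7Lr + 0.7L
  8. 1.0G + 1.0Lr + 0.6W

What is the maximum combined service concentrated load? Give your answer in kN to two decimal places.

1. 0.7(87.53) - 0.6(58.57) = 61.27 - 35.14 = 26.13
2. 1.0(87.53) + 1.0(58.57) + 0.7(155.52) = 87.53 + 58.57 + 108.86 = 254.96
3. 1.0(87.53) + 1.0(155.52) + 0.7(3.78) = 87.53 + 155.52 + 2.65 = 245.70
4. 1.0(87.53) + 1.0(25.48) = 87.53 + 25.48 = 113.01
5. 1.0(87.53) = 87.53
6. 0.6(87.53) - 0.7(25.48) = 52.52 - 17.84 = 34.68
7. 1.0(87.53) + 0.7(121.83) + 0.7(155.52) = 281.68
8. 1.0(87.53) + 1.0(121.83) + 0.6(25.48) = 87.53 + 121.83 + 15.29 = 224.65
Combination 7 governs: P = 281.68 kN.

281.68 kN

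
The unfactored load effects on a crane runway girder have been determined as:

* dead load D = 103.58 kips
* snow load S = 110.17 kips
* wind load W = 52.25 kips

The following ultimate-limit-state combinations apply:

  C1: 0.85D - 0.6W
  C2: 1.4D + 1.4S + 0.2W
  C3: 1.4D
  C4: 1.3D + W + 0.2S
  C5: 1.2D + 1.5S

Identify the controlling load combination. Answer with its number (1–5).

C1: 0.85(103.58) - 0.6(52.25) = 56.69
C2: 1.4(103.58) + 1.4(110.17) + 0.2(52.25) = 309.70
C3: 1.4(103.58) = 145.01
C4: 1.3(103.58) + 1.0(52.25) + 0.2(110.17) = 208.94
C5: 1.2(103.58) + 1.5(110.17) = 289.55
The largest value is 309.70 kips from combination 2.

Combination 2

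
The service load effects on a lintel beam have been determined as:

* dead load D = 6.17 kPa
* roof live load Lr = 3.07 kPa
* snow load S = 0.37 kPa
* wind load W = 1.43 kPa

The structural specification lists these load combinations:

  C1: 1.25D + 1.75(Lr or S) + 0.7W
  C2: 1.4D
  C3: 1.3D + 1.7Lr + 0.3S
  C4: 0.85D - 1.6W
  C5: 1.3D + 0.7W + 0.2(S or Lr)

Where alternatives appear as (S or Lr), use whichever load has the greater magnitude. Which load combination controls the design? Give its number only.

(Lr or S) → Lr = 3.07 kPa; (S or Lr) → Lr = 3.07 kPa.
C1: 1.25(6.17) + 1.75(3.07) + 0.7(1.43) = 14.09
C2: 1.4(6.17) = 8.64
C3: 1.3(6.17) + 1.7(3.07) + 0.3(0.37) = 8.02 + 5.22 + 0.11 = 13.35
C4: 0.85(6.17) - 1.6(1.43) = 2.96
C5: 1.3(6.17) + 0.7(1.43) + 0.2(3.07) = 9.64
The largest value is 14.09 kPa from combination 1.

Combination 1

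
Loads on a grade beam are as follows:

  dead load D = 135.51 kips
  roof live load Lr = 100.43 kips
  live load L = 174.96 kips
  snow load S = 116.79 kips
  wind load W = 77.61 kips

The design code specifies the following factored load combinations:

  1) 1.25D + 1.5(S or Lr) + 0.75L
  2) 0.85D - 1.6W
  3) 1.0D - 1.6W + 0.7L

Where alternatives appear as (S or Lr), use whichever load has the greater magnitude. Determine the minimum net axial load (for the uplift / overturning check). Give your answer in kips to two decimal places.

(S or Lr) → S = 116.79 kips.
1) 1.25(135.51) + 1.5(116.79) + 0.75(174.96) = 475.79
2) 0.85(135.51) - 1.6(77.61) = -8.99
3) 1.0(135.51) - 1.6(77.61) + 0.7(174.96) = 133.81
Combination 2 gives the minimum: -8.99 kips.

-8.99 kips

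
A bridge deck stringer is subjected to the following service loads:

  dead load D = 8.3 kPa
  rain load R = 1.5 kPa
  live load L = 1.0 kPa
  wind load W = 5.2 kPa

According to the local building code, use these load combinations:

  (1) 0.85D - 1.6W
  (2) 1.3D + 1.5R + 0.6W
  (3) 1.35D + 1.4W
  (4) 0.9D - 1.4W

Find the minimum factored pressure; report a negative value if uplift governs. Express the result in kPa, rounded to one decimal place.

(1) 0.85(8.3) - 1.6(5.2) = -1.3
(2) 1.3(8.3) + 1.5(1.5) + 0.6(5.2) = 10.8 + 2.3 + 3.1 = 16.2
(3) 1.35(8.3) + 1.4(5.2) = 11.2 + 7.3 = 18.5
(4) 0.9(8.3) - 1.4(5.2) = 7.5 - 7.3 = 0.2
Combination 1 gives the minimum: -1.3 kPa.

-1.3 kPa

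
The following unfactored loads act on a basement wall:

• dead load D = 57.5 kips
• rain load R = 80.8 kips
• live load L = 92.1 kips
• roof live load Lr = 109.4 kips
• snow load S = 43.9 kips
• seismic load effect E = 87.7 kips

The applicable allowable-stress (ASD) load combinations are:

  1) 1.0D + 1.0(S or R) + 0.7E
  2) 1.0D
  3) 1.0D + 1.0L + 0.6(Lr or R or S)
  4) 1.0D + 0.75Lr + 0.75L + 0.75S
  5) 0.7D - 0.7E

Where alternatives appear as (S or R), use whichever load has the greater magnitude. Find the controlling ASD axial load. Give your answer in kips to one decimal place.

(S or R) → R = 80.8 kips; (Lr or R or S) → Lr = 109.4 kips.
1) 1.0(57.5) + 1.0(80.8) + 0.7(87.7) = 57.5 + 80.8 + 61.4 = 199.7
2) 1.0(57.5) = 57.5
3) 1.0(57.5) + 1.0(92.1) + 0.6(109.4) = 57.5 + 92.1 + 65.6 = 215.2
4) 1.0(57.5) + 0.75(109.4) + 0.75(92.1) + 0.75(43.9) = 57.5 + 82.1 + 69.1 + 32.9 = 241.6
5) 0.7(57.5) - 0.7(87.7) = 40.3 - 61.4 = -21.1
Combination 4 governs: P = 241.6 kips.

241.6 kips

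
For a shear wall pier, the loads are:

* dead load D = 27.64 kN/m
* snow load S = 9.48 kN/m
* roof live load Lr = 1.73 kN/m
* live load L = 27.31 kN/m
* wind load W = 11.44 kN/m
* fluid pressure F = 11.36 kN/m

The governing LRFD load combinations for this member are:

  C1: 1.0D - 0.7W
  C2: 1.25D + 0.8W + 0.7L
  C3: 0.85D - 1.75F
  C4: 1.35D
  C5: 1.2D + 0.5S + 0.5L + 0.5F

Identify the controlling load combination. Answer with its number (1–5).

C1: 1.0(27.64) - 0.7(11.44) = 19.63
C2: 1.25(27.64) + 0.8(11.44) + 0.7(27.31) = 62.82
C3: 0.85(27.64) - 1.75(11.36) = 3.61
C4: 1.35(27.64) = 37.31
C5: 1.2(27.64) + 0.5(9.48) + 0.5(27.31) + 0.5(11.36) = 57.24
The largest value is 62.82 kN/m from combination 2.

Combination 2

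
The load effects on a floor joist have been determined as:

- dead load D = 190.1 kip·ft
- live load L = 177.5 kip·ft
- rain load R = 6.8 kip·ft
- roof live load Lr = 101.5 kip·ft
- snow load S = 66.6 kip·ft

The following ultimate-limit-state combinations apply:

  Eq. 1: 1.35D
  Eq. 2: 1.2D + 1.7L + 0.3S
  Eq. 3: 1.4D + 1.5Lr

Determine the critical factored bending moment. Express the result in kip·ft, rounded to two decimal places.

Eq. 1: 1.35(190.1) = 256.64
Eq. 2: 1.2(190.1) + 1.7(177.5) + 0.3(66.6) = 228.12 + 301.75 + 19.98 = 549.85
Eq. 3: 1.4(190.1) + 1.5(101.5) = 266.14 + 152.25 = 418.39
Combination 2 governs: M_u = 549.85 kip·ft.

549.85 kip·ft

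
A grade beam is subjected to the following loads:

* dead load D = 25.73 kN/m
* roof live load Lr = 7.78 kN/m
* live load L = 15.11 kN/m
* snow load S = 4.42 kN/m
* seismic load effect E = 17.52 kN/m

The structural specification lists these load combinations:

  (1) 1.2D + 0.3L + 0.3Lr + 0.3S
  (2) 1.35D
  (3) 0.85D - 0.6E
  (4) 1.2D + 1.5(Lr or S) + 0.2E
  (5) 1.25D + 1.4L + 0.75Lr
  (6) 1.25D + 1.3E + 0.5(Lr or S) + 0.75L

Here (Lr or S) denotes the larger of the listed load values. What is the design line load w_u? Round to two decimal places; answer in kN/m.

(Lr or S) → Lr = 7.78 kN/m.
(1) 1.2(25.73) + 0.3(15.11) + 0.3(7.78) + 0.3(4.42) = 39.07
(2) 1.35(25.73) = 34.74
(3) 0.85(25.73) - 0.6(17.52) = 11.36
(4) 1.2(25.73) + 1.5(7.78) + 0.2(17.52) = 46.05
(5) 1.25(25.73) + 1.4(15.11) + 0.75(7.78) = 59.15
(6) 1.25(25.73) + 1.3(17.52) + 0.5(7.78) + 0.75(15.11) = 70.16
Combination 6 governs: w_u = 70.16 kN/m.

70.16 kN/m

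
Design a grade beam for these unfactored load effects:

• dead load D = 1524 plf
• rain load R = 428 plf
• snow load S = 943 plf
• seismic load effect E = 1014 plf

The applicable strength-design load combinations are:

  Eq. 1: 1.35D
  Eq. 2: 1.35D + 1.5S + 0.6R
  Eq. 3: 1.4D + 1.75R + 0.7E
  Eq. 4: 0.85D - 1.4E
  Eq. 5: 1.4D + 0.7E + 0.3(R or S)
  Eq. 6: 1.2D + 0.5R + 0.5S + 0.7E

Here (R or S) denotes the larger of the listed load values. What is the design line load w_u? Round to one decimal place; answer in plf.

3728.7 plf

(R or S) → S = 943 plf.
Eq. 1: 1.35(1524) = 2057.4
Eq. 2: 1.35(1524) + 1.5(943) + 0.6(428) = 2057.4 + 1414.5 + 256.8 = 3728.7
Eq. 3: 1.4(1524) + 1.75(428) + 0.7(1014) = 2133.6 + 749.0 + 709.8 = 3592.4
Eq. 4: 0.85(1524) - 1.4(1014) = 1295.4 - 1419.6 = -124.2
Eq. 5: 1.4(1524) + 0.7(1014) + 0.3(943) = 2133.6 + 709.8 + 282.9 = 3126.3
Eq. 6: 1.2(1524) + 0.5(428) + 0.5(943) + 0.7(1014) = 1828.8 + 214.0 + 471.5 + 709.8 = 3224.1
The controlling combination is 2, giving 3728.7 plf.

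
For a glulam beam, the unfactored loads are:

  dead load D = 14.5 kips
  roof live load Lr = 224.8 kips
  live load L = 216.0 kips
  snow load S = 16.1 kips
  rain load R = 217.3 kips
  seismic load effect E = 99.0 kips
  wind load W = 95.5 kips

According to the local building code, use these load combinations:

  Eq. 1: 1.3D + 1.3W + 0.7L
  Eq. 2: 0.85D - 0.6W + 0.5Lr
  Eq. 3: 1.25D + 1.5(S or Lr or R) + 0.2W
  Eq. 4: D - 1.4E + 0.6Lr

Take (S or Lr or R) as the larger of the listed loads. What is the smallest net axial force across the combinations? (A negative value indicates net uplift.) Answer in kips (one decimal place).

(S or Lr or R) → Lr = 224.8 kips.
Eq. 1: 1.3(14.5) + 1.3(95.5) + 0.7(216.0) = 294.2
Eq. 2: 0.85(14.5) - 0.6(95.5) + 0.5(224.8) = 67.4
Eq. 3: 1.25(14.5) + 1.5(224.8) + 0.2(95.5) = 374.4
Eq. 4: 1.0(14.5) - 1.4(99.0) + 0.6(224.8) = 10.8
Combination 4 gives the minimum: 10.8 kips.

10.8 kips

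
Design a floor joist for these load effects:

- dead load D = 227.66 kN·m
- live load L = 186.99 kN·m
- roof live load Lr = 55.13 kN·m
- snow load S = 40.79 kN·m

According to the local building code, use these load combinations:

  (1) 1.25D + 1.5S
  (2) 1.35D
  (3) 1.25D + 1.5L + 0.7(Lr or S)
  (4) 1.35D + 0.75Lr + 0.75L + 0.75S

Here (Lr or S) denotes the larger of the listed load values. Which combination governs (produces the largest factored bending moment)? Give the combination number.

(Lr or S) → Lr = 55.13 kN·m.
(1) 1.25(227.66) + 1.5(40.79) = 345.76
(2) 1.35(227.66) = 307.34
(3) 1.25(227.66) + 1.5(186.99) + 0.7(55.13) = 603.65
(4) 1.35(227.66) + 0.75(55.13) + 0.75(186.99) + 0.75(40.79) = 307.34 + 41.35 + 140.24 + 30.59 = 519.52
The largest value is 603.65 kN·m from combination 3.

Combination 3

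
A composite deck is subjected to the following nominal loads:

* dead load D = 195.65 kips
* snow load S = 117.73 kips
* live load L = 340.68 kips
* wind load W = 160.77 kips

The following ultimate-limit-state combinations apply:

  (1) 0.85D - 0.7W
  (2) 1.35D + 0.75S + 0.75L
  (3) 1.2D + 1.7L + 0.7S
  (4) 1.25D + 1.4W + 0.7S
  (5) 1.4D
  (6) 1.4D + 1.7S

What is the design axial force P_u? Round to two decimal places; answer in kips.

896.35 kips

(1) 0.85(195.65) - 0.7(160.77) = 166.30 - 112.54 = 53.76
(2) 1.35(195.65) + 0.75(117.73) + 0.75(340.68) = 264.13 + 88.30 + 255.51 = 607.94
(3) 1.2(195.65) + 1.7(340.68) + 0.7(117.73) = 234.78 + 579.16 + 82.41 = 896.35
(4) 1.25(195.65) + 1.4(160.77) + 0.7(117.73) = 244.56 + 225.08 + 82.41 = 552.05
(5) 1.4(195.65) = 273.91
(6) 1.4(195.65) + 1.7(117.73) = 273.91 + 200.14 = 474.05
Combination 3 governs: P_u = 896.35 kips.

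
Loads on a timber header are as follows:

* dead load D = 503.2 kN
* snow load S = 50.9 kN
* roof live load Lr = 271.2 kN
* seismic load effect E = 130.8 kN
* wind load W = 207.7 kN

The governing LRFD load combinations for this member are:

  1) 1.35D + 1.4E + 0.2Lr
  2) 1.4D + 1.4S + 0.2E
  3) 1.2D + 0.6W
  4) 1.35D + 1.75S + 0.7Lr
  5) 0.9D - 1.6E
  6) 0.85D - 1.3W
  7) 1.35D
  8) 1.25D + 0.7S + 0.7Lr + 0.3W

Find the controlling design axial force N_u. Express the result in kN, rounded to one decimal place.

1) 1.35(503.2) + 1.4(130.8) + 0.2(271.2) = 916.7
2) 1.4(503.2) + 1.4(50.9) + 0.2(130.8) = 801.9
3) 1.2(503.2) + 0.6(207.7) = 728.5
4) 1.35(503.2) + 1.75(50.9) + 0.7(271.2) = 679.3 + 89.1 + 189.8 = 958.2
5) 0.9(503.2) - 1.6(130.8) = 452.9 - 209.3 = 243.6
6) 0.85(503.2) - 1.3(207.7) = 427.7 - 270.0 = 157.7
7) 1.35(503.2) = 679.3
8) 1.25(503.2) + 0.7(50.9) + 0.7(271.2) + 0.3(207.7) = 916.8
The controlling combination is 4, giving 958.2 kN.

958.2 kN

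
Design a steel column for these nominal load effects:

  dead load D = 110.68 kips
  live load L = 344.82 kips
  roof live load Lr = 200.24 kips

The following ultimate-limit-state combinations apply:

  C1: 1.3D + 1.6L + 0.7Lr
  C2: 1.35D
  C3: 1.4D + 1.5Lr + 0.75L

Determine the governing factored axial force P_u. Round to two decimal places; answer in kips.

835.76 kips

C1: 1.3(110.68) + 1.6(344.82) + 0.7(200.24) = 143.88 + 551.71 + 140.17 = 835.76
C2: 1.35(110.68) = 149.42
C3: 1.4(110.68) + 1.5(200.24) + 0.75(344.82) = 154.95 + 300.36 + 258.62 = 713.93
The controlling combination is 1, giving 835.76 kips.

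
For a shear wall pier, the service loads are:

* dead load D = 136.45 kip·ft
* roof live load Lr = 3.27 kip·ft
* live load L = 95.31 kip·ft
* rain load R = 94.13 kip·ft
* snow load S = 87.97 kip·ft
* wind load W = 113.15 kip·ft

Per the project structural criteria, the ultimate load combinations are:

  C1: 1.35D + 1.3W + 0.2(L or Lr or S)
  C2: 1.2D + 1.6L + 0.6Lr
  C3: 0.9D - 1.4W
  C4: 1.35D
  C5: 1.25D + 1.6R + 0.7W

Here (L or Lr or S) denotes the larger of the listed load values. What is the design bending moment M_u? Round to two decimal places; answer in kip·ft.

(L or Lr or S) → L = 95.31 kip·ft.
C1: 1.35(136.45) + 1.3(113.15) + 0.2(95.31) = 350.36
C2: 1.2(136.45) + 1.6(95.31) + 0.6(3.27) = 318.20
C3: 0.9(136.45) - 1.4(113.15) = -35.61
C4: 1.35(136.45) = 184.21
C5: 1.25(136.45) + 1.6(94.13) + 0.7(113.15) = 400.38
The controlling combination is 5, giving 400.38 kip·ft.

400.38 kip·ft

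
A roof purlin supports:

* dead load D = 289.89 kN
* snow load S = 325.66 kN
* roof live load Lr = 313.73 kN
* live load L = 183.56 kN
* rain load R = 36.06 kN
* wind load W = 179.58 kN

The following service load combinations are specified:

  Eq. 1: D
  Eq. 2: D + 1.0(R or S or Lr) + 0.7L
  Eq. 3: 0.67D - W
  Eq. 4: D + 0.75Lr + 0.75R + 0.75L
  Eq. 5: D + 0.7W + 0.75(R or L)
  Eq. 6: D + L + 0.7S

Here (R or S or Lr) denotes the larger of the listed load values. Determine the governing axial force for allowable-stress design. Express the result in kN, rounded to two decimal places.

(R or S or Lr) → S = 325.66 kN; (R or L) → L = 183.56 kN.
Eq. 1: 1.0(289.89) = 289.89
Eq. 2: 1.0(289.89) + 1.0(325.66) + 0.7(183.56) = 744.04
Eq. 3: 0.67(289.89) - 1.0(179.58) = 14.65
Eq. 4: 1.0(289.89) + 0.75(313.73) + 0.75(36.06) + 0.75(183.56) = 689.90
Eq. 5: 1.0(289.89) + 0.7(179.58) + 0.75(183.56) = 553.27
Eq. 6: 1.0(289.89) + 1.0(183.56) + 0.7(325.66) = 701.41
Combination 2 governs: N = 744.04 kN.

744.04 kN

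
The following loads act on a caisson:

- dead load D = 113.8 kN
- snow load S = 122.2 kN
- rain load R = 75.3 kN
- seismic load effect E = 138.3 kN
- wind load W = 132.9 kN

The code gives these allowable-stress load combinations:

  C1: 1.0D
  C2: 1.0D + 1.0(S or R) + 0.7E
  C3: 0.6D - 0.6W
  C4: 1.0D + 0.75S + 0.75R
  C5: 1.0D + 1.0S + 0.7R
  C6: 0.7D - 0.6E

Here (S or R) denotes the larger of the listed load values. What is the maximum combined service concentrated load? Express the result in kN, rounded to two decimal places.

(S or R) → S = 122.2 kN.
C1: 1.0(113.8) = 113.80
C2: 1.0(113.8) + 1.0(122.2) + 0.7(138.3) = 332.81
C3: 0.6(113.8) - 0.6(132.9) = -11.46
C4: 1.0(113.8) + 0.75(122.2) + 0.75(75.3) = 261.93
C5: 1.0(113.8) + 1.0(122.2) + 0.7(75.3) = 288.71
C6: 0.7(113.8) - 0.6(138.3) = -3.32
Combination 2 governs: P = 332.81 kN.

332.81 kN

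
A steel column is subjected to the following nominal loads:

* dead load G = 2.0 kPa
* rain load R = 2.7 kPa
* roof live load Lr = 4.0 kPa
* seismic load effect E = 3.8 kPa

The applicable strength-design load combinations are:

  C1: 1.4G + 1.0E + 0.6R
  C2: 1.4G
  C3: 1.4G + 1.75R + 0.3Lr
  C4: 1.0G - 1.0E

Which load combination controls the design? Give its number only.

Combination 3

C1: 1.4(2.0) + 1.0(3.8) + 0.6(2.7) = 8.2
C2: 1.4(2.0) = 2.8
C3: 1.4(2.0) + 1.75(2.7) + 0.3(4.0) = 8.7
C4: 1.0(2.0) - 1.0(3.8) = -1.8
The largest value is 8.7 kPa from combination 3.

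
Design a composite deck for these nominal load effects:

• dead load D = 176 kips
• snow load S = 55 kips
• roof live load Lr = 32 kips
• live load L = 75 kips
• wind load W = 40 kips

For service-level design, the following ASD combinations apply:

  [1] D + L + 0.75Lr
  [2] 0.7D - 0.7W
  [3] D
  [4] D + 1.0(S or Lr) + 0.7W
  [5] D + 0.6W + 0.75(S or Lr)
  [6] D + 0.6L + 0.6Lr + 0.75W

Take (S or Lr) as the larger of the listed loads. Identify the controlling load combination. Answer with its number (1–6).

(S or Lr) → S = 55 kips.
[1] 1.0(176) + 1.0(75) + 0.75(32) = 176.0 + 75.0 + 24.0 = 275.0
[2] 0.7(176) - 0.7(40) = 123.2 - 28.0 = 95.2
[3] 1.0(176) = 176.0
[4] 1.0(176) + 1.0(55) + 0.7(40) = 176.0 + 55.0 + 28.0 = 259.0
[5] 1.0(176) + 0.6(40) + 0.75(55) = 176.0 + 24.0 + 41.3 = 241.3
[6] 1.0(176) + 0.6(75) + 0.6(32) + 0.75(40) = 176.0 + 45.0 + 19.2 + 30.0 = 270.2
The largest value is 275.0 kips from combination 1.

Combination 1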